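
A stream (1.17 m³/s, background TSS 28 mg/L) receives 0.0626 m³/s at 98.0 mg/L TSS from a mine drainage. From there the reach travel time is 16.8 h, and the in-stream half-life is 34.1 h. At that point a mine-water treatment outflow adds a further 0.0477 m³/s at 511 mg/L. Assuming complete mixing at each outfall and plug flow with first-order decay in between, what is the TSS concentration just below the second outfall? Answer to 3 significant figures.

Conservation of mass: C = (1.170·28.00 + 0.06260·98.00) / 1.233 = 38.89/1.233 = 31.56 mg/L; combined flow 1.233 m³/s.
Half-life 34.1 h → k = ln 2 / 34.1 = 0.02033 h⁻¹ = 0.4878 d⁻¹.
Applying C = C₀e^(−kt): 31.56 × 0.7107 = 22.43 mg/L.
At the second outfall, C = (1.233·22.43 + 0.04770·511.0) / (1.233 + 0.04770) = 40.63 mg/L.

40.6 mg/L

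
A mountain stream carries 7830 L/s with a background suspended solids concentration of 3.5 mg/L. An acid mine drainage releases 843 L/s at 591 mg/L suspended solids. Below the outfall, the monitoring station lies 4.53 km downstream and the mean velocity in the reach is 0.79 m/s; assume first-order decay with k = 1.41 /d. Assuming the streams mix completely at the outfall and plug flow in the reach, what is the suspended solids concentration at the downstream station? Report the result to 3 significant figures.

Conservation of mass: C = (7830·3.500 + 843.0·591.0) / 8673 = 525600/8673 = 60.60 mg/L.
Travel time t = 4.53·1000 / 0.79 = 5734 s = 1.593 h.
First-order decay: C = 60.60·exp(−k·t) = 60.60·0.9107 = 55.19 mg/L.

55.2 mg/L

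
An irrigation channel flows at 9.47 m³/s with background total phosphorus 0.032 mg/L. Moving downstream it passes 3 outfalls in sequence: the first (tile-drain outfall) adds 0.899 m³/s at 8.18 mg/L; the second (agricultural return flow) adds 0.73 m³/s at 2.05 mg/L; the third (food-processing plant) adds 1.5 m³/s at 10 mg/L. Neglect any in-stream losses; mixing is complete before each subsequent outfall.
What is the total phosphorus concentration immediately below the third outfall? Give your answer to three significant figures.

After outfall 1: Q = 9.470 + 0.8990 = 10.37 m³/s; C = (9.470·0.03200 + 0.8990·8.180)/10.37 = 0.7384 mg/L.
After outfall 2: Q = 10.37 + 0.7300 = 11.10 m³/s; C = (10.37·0.7384 + 0.7300·2.050)/11.10 = 0.8247 mg/L.
After outfall 3: Q = 11.10 + 1.500 = 12.60 m³/s; C = (11.10·0.8247 + 1.500·10.00)/12.60 = 1.917 mg/L.

1.92 mg/L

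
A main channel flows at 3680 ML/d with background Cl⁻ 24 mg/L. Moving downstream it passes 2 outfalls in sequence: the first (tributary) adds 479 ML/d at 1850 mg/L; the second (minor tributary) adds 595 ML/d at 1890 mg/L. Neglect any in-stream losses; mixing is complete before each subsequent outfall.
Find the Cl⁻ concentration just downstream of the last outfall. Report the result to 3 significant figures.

Below outfall 1: Q → 4159 ML/d, C = (3680·24.00 + 479.0·1850)/4159 = 234.3 mg/L.
Below outfall 2: Q → 4754 ML/d, C = (4159·234.3 + 595.0·1890)/4754 = 441.5 mg/L.

442 mg/L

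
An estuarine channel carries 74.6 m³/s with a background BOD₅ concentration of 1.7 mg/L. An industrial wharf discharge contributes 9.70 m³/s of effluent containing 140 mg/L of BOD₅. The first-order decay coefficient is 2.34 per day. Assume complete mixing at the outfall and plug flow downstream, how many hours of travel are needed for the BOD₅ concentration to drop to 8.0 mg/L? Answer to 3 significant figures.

8.09 h

Flow-weighted average: C = (74.60·1.700 + 9.700·140.0) / 84.30 = 1485/84.30 = 17.61 mg/L.
17.61·exp(−k·t) = 8.0 → t = ln(17.61/8.0)/k = 29140 s = 8.095 h.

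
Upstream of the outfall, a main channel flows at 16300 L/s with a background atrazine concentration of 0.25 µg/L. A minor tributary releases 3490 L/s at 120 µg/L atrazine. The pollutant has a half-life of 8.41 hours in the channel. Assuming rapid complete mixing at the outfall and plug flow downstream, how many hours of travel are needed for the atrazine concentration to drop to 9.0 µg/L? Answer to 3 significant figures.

10.5 h

Flow-weighted average: C = (16300·0.2500 + 3490·120.0) / 19790 = 422900/19790 = 21.37 µg/L.
Half-life 8.41 h → k = ln 2 / 8.41 = 0.08242 h⁻¹ = 1.978 d⁻¹.
21.37·exp(−k·t) = 9.0 → t = ln(21.37/9.0)/k = 37770 s = 10.49 h.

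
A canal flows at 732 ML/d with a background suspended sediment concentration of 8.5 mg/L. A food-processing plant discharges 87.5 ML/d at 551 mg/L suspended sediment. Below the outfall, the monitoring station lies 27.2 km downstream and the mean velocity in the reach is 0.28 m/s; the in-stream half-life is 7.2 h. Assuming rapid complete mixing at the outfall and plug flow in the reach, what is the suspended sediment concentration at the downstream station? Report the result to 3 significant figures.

Flow-weighted average: C = (732.0·8.500 + 87.50·551.0) / 819.5 = 54430/819.5 = 66.42 mg/L.
Travel time t = 27.2·1000 / 0.28 = 97140 s = 26.98 h.
Half-life 7.2 h → k = ln 2 / 7.2 = 0.09627 h⁻¹ = 2.310 d⁻¹.
First-order decay: C = 66.42·exp(−k·t) = 66.42·0.07444 = 4.945 mg/L.

4.94 mg/L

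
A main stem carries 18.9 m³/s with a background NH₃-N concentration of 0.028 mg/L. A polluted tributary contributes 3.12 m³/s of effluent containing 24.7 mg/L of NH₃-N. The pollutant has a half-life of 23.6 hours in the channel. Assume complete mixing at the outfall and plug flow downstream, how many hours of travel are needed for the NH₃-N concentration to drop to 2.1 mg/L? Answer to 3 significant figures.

Mixed concentration C = ΣQC/ΣQ = (18.90·0.02800 + 3.120·24.70) / 22.02 = 77.59/22.02 = 3.524 mg/L.
Half-life 23.6 h → k = ln 2 / 23.6 = 0.02937 h⁻¹ = 0.7049 d⁻¹.
3.524·exp(−k·t) = 2.1 → t = ln(3.524/2.1)/k = 63440 s = 17.62 h.

17.6 h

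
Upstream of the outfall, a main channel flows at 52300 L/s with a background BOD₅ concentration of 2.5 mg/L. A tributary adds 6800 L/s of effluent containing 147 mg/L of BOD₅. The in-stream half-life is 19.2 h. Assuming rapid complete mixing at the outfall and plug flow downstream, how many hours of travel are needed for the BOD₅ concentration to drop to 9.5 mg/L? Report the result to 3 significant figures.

Mass balance: C = (52300·2.500 + 6800·147.0) / 59100 = 1130000/59100 = 19.13 mg/L.
Half-life 19.2 h → k = ln 2 / 19.2 = 0.03610 h⁻¹ = 0.8664 d⁻¹.
19.13·exp(−k·t) = 9.5 → t = ln(19.13/9.5)/k = 69780 s = 19.38 h.

19.4 h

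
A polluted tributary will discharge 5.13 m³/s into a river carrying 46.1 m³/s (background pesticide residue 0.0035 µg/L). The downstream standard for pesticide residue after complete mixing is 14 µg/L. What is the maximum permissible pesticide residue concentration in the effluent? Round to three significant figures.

At the limit, (Qr·Cr + Qe·Cₑ)/(Qr + Qe) = 14:
Cₑ = (51.23·14 − 46.10·0.003500) / 5.130 = 139.8 µg/L.

140 µg/L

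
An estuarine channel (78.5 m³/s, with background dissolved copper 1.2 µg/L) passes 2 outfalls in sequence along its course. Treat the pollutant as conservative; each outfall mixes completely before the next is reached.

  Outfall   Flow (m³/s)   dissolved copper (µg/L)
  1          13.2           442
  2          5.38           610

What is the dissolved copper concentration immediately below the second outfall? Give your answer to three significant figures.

94.9 µg/L

After outfall 1: Q = 78.50 + 13.20 = 91.70 m³/s; C = (78.50·1.200 + 13.20·442.0)/91.70 = 64.65 µg/L.
After outfall 2: Q = 91.70 + 5.380 = 97.08 m³/s; C = (91.70·64.65 + 5.380·610.0)/97.08 = 94.87 µg/L.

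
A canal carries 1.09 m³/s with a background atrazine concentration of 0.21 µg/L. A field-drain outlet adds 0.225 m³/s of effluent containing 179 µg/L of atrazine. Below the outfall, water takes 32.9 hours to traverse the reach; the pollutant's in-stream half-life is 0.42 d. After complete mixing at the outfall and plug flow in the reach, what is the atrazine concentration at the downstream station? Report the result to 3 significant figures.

3.21 µg/L

Flow-weighted average: C = (1.090·0.2100 + 0.2250·179.0) / 1.315 = 40.50/1.315 = 30.80 µg/L.
Half-life 0.42 d → k = ln 2 / 0.42 = 1.650 d⁻¹.
Applying C = C₀e^(−kt): 30.80 × 0.1041 = 3.207 µg/L.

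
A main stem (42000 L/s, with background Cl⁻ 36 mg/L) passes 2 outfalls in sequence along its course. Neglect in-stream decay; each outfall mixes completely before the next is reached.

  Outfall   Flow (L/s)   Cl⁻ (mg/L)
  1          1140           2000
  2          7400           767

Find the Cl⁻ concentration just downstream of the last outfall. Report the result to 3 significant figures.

187 mg/L

Outfall 1: combined Q = 43140 L/s; C = (42000·36.00 + 1140·2000)/43140 = 87.90 mg/L.
Outfall 2: combined Q = 50540 L/s; C = (43140·87.90 + 7400·767.0)/50540 = 187.3 mg/L.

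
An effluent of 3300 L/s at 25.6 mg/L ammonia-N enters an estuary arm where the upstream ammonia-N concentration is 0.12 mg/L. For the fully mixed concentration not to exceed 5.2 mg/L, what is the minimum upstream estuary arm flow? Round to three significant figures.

Set C_mix = 5.2: (Q·0.1200 + 3300·25.60) / (Q + 3300) = 5.2
→ Q = 3300·(25.60 − 5.2)/(5.2 − 0.1200) = 13250 L/s.

13300 L/s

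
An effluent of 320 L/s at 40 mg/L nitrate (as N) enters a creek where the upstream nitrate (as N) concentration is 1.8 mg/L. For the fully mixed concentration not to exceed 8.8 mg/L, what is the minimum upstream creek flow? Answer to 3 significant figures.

Set C_mix = 8.8: (Q·1.800 + 320.0·40.00) / (Q + 320.0) = 8.8
→ Q = 320.0·(40.00 − 8.8)/(8.8 − 1.800) = 1426 L/s.

1430 L/s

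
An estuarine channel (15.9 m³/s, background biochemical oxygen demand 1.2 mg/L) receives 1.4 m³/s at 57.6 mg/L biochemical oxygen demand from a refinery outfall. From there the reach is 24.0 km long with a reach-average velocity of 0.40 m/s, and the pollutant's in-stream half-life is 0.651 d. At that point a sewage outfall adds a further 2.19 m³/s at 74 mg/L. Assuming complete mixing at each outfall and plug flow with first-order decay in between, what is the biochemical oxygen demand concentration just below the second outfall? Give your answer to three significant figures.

10.8 mg/L

After mixing, C = (15.90·1.200 + 1.400·57.60) / 17.30 = 99.72/17.30 = 5.764 mg/L; combined flow 17.30 m³/s.
Travel time t = 24.0·1000 / 0.40 = 60000 s = 16.67 h.
Half-life 0.651 d → k = ln 2 / 0.651 = 1.065 d⁻¹.
Applying C = C₀e^(−kt): 5.764 × 0.4774 = 2.752 mg/L.
At the second outfall, C = (17.30·2.752 + 2.190·74.00) / (17.30 + 2.190) = 10.76 mg/L.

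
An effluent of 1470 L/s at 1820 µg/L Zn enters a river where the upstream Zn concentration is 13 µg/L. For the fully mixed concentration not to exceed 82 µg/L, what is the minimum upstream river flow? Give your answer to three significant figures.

Set C_mix = 82: (Q·13.00 + 1470·1820) / (Q + 1470) = 82
→ Q = 1470·(1820 − 82)/(82 − 13.00) = 37030 L/s.

37000 L/s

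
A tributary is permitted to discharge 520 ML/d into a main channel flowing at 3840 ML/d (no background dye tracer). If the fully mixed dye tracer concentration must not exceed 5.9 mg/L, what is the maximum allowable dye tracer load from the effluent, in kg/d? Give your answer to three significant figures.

25700 kg/d

Mass balance at the limit: 3840·0 + 520.0·Cₑ = 4360·5.9 → Cₑ = 49.47 mg/L.
520.0 ML/d = 6.019 m³/s. Load = 6.019 m³/s × 49.47 g/m³ × 86 400 s/d = 25720 kg/d.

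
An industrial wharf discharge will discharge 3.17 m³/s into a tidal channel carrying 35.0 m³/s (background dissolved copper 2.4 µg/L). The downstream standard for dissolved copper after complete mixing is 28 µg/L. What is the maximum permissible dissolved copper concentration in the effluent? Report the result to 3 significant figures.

311 µg/L

At the limit, (Qr·Cr + Qe·Cₑ)/(Qr + Qe) = 28:
Cₑ = (38.17·28 − 35.00·2.400) / 3.170 = 310.6 µg/L.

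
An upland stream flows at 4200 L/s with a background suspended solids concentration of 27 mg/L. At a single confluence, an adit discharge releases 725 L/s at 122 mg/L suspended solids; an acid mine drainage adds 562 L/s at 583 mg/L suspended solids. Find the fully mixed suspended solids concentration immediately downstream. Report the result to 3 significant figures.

96.5 mg/L

Mixed concentration C = ΣQC/ΣQ = (4200·27.00 + 725.0·122.0 + 562.0·583.0) / 5487 = 529500/5487 = 96.50 mg/L.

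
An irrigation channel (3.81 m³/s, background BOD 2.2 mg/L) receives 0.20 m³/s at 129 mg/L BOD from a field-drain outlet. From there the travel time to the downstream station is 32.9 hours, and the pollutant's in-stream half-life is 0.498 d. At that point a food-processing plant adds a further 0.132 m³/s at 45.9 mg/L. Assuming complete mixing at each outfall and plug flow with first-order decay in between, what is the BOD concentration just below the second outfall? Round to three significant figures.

2.69 mg/L

Mixed concentration C = ΣQC/ΣQ = (3.810·2.200 + 0.2000·129.0) / 4.010 = 34.18/4.010 = 8.524 mg/L; combined flow 4.010 m³/s.
Half-life 0.498 d → k = ln 2 / 0.498 = 1.392 d⁻¹.
After decay, C = 8.524 × e^(−kt) = 8.524 × 0.1484 = 1.265 mg/L.
At the second outfall, C = (4.010·1.265 + 0.1320·45.90) / (4.010 + 0.1320) = 2.687 mg/L.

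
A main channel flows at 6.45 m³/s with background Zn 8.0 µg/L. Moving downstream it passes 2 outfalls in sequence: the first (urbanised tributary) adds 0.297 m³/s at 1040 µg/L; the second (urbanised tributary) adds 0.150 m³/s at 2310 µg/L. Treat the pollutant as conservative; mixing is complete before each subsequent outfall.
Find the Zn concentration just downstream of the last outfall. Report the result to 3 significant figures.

103 µg/L

Below outfall 1: Q → 6.747 m³/s, C = (6.450·8.000 + 0.2970·1040)/6.747 = 53.43 µg/L.
Below outfall 2: Q → 6.897 m³/s, C = (6.747·53.43 + 0.1500·2310)/6.897 = 102.5 µg/L.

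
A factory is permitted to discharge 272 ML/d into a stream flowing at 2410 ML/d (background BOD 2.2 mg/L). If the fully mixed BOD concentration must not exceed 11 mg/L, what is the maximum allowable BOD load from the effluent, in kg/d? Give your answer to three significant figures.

Mass balance at the limit: 2410·2.200 + 272.0·Cₑ = 2682·11 → Cₑ = 88.97 mg/L.
272.0 ML/d = 3.148 m³/s. Load = 3.148 m³/s × 88.97 g/m³ × 86 400 s/d = 24200 kg/d.

24200 kg/d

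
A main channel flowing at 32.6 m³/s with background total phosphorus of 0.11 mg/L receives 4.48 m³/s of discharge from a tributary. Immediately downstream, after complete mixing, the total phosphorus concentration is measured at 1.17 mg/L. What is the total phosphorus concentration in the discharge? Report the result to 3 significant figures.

Mass balance: 32.60·0.1100 + 4.480·Cₑ = 37.08·1.170
→ Cₑ = (37.08·1.170 − 32.60·0.1100) / 4.480 = 8.883 mg/L.

8.88 mg/L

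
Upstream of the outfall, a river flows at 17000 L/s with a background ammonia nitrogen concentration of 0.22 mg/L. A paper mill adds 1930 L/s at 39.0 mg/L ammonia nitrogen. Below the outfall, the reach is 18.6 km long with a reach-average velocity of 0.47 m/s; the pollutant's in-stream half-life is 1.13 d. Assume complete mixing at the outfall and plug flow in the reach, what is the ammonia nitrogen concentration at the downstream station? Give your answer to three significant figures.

Mass balance: C = (17000·0.2200 + 1930·39.00) / 18930 = 79010/18930 = 4.174 mg/L.
Travel time t = 18.6·1000 / 0.47 = 39570 s = 10.99 h.
Half-life 1.13 d → k = ln 2 / 1.13 = 0.6134 d⁻¹.
Decay over the reach: 4.174·exp(−kt) = 4.174·0.7551 = 3.151 mg/L.

3.15 mg/L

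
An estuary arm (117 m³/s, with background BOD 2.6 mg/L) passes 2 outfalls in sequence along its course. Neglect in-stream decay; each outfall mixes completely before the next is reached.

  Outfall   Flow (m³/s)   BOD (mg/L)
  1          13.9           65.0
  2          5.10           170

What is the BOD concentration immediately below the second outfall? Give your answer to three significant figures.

15.3 mg/L

After outfall 1: Q = 117.0 + 13.90 = 130.9 m³/s; C = (117.0·2.600 + 13.90·65.00)/130.9 = 9.226 mg/L.
After outfall 2: Q = 130.9 + 5.100 = 136.0 m³/s; C = (130.9·9.226 + 5.100·170.0)/136.0 = 15.26 mg/L.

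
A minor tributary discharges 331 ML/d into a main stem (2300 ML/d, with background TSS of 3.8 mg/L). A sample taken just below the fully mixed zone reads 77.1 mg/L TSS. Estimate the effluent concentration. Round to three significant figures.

Mass balance: 2300·3.800 + 331.0·Cₑ = 2631·77.10
→ Cₑ = (2631·77.10 − 2300·3.800) / 331.0 = 586.4 mg/L.

586 mg/L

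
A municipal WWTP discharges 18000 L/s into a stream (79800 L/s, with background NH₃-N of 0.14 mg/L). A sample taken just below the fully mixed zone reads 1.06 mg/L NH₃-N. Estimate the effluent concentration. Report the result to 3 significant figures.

Mass balance: 79800·0.1400 + 18000·Cₑ = 97800·1.060
→ Cₑ = (97800·1.060 − 79800·0.1400) / 18000 = 5.139 mg/L.

5.14 mg/L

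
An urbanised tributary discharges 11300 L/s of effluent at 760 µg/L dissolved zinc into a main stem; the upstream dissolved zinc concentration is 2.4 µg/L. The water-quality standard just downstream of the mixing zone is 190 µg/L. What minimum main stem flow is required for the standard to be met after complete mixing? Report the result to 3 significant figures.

Set C_mix = 190: (Q·2.400 + 11300·760.0) / (Q + 11300) = 190
→ Q = 11300·(760.0 − 190)/(190 − 2.400) = 34330 L/s.

34300 L/s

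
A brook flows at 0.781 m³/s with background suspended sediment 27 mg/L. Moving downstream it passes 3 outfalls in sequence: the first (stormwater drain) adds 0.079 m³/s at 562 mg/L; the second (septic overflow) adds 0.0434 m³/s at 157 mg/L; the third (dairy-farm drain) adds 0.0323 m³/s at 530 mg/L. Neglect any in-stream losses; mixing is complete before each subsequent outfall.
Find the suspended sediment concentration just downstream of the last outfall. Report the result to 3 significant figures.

95.6 mg/L

Outfall 1: combined Q = 0.8600 m³/s; C = (0.7810·27.00 + 0.07900·562.0)/0.8600 = 76.15 mg/L.
Outfall 2: combined Q = 0.9034 m³/s; C = (0.8600·76.15 + 0.04340·157.0)/0.9034 = 80.03 mg/L.
Outfall 3: combined Q = 0.9357 m³/s; C = (0.9034·80.03 + 0.03230·530.0)/0.9357 = 95.56 mg/L.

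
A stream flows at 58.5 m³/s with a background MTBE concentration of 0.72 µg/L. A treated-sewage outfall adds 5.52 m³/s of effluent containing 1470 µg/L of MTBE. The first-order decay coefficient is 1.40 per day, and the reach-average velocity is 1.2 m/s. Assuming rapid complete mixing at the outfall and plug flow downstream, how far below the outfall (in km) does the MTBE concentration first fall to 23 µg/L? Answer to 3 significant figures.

127 km

Flow-weighted average: C = (58.50·0.7200 + 5.520·1470) / 64.02 = 8157/64.02 = 127.4 µg/L.
Set 127.4·exp(−k·t) = 23 → t = ln(127.4/23)/k = 105600 s = 29.35 h.
Distance = v·t = 1.2·105600 = 126800 m = 126.8 km.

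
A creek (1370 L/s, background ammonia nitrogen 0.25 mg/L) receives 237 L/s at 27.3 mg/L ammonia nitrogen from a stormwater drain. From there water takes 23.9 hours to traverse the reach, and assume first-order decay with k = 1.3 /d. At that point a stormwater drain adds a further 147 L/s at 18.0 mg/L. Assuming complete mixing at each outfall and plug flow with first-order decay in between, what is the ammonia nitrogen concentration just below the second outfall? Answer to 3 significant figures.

2.57 mg/L

Mass balance: C = (1370·0.2500 + 237.0·27.30) / 1607 = 6813/1607 = 4.239 mg/L; combined flow 1607 L/s.
First-order decay: C = 4.239·exp(−k·t) = 4.239·0.2740 = 1.162 mg/L.
At the second outfall, C = (1607·1.162 + 147.0·18.00) / (1607 + 147.0) = 2.573 mg/L.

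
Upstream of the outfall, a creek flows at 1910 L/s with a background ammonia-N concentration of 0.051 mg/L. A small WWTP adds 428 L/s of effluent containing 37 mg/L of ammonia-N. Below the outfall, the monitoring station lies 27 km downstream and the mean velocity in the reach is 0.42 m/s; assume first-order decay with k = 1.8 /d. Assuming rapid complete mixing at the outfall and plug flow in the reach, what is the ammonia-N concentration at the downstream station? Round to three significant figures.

1.79 mg/L

After mixing, C = (1910·0.05100 + 428.0·37.00) / 2338 = 15930/2338 = 6.815 mg/L.
Travel time t = 27·1000 / 0.42 = 64290 s = 17.86 h.
Decay over the reach: 6.815·exp(−kt) = 6.815·0.2620 = 1.786 mg/L.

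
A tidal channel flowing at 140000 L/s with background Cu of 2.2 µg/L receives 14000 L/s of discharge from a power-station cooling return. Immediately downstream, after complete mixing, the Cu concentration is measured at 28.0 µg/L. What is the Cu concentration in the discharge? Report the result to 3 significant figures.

286 µg/L

Mass balance: 140000·2.200 + 14000·Cₑ = 154000·28.00
→ Cₑ = (154000·28.00 − 140000·2.200) / 14000 = 286.0 µg/L.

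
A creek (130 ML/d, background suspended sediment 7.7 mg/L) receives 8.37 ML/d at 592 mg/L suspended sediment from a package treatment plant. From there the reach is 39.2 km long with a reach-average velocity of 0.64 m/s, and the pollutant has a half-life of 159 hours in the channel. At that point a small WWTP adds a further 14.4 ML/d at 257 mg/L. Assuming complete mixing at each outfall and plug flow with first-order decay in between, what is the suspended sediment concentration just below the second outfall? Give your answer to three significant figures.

60.4 mg/L

Conservation of mass: C = (130.0·7.700 + 8.370·592.0) / 138.4 = 5956/138.4 = 43.04 mg/L; combined flow 138.4 ML/d.
Travel time t = 39.2·1000 / 0.64 = 61250 s = 17.01 h.
Half-life 159 h → k = ln 2 / 159 = 0.004359 h⁻¹ = 0.1046 d⁻¹.
After decay, C = 43.04 × e^(−kt) = 43.04 × 0.9285 = 39.97 mg/L.
At the second outfall, C = (138.4·39.97 + 14.40·257.0) / (138.4 + 14.40) = 60.42 mg/L.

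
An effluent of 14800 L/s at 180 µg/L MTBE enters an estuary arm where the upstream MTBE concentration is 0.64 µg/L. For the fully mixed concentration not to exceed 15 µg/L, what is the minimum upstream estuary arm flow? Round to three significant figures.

170000 L/s

Set C_mix = 15: (Q·0.6400 + 14800·180.0) / (Q + 14800) = 15
→ Q = 14800·(180.0 − 15)/(15 − 0.6400) = 170100 L/s.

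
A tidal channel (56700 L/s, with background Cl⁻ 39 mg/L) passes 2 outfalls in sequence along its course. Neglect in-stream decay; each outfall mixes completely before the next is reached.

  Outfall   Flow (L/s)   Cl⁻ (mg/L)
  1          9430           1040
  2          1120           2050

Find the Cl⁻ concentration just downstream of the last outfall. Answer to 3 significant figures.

213 mg/L

Below outfall 1: Q → 66130 L/s, C = (56700·39.00 + 9430·1040)/66130 = 181.7 mg/L.
Below outfall 2: Q → 67250 L/s, C = (66130·181.7 + 1120·2050)/67250 = 212.9 mg/L.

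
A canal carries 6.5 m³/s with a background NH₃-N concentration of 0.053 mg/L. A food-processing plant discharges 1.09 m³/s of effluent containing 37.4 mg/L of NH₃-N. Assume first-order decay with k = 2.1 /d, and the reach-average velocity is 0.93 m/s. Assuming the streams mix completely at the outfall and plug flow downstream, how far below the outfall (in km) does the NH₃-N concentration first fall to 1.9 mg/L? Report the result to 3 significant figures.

Flow-weighted average: C = (6.500·0.05300 + 1.090·37.40) / 7.590 = 41.11/7.590 = 5.416 mg/L.
Set 5.416·exp(−k·t) = 1.9 → t = ln(5.416/1.9)/k = 43100 s = 11.97 h.
Distance = v·t = 0.93·43100 = 40080 m = 40.08 km.

40.1 km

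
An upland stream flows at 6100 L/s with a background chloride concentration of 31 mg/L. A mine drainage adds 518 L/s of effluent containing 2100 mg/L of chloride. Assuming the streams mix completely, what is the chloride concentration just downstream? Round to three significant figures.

193 mg/L

Flow-weighted average: C = (6100·31.00 + 518.0·2100) / 6618 = 1277000/6618 = 192.9 mg/L.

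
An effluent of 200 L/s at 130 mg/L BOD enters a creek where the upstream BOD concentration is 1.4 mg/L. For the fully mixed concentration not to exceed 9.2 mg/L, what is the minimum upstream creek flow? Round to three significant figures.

3100 L/s

Set C_mix = 9.2: (Q·1.400 + 200.0·130.0) / (Q + 200.0) = 9.2
→ Q = 200.0·(130.0 − 9.2)/(9.2 − 1.400) = 3097 L/s.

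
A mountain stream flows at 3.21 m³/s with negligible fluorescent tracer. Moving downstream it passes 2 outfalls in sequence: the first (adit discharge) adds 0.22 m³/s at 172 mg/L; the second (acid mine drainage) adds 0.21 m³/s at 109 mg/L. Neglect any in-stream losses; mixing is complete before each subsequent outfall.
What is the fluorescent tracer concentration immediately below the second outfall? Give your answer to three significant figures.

Below outfall 1: Q → 3.430 m³/s, C = (3.210·0 + 0.2200·172.0)/3.430 = 11.03 mg/L.
Below outfall 2: Q → 3.640 m³/s, C = (3.430·11.03 + 0.2100·109.0)/3.640 = 16.68 mg/L.

16.7 mg/L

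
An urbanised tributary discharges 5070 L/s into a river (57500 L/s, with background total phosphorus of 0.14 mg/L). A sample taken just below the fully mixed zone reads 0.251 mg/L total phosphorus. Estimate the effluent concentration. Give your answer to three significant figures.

1.51 mg/L

Mass balance: 57500·0.1400 + 5070·Cₑ = 62570·0.2510
→ Cₑ = (62570·0.2510 − 57500·0.1400) / 5070 = 1.510 mg/L.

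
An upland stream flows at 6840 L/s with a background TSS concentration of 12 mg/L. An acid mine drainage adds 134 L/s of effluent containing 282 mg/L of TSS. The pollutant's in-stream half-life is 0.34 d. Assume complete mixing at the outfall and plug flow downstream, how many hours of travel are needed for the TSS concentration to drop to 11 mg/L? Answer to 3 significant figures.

Mass balance: C = (6840·12.00 + 134.0·282.0) / 6974 = 119900/6974 = 17.19 mg/L.
Half-life 0.34 d → k = ln 2 / 0.34 = 2.039 d⁻¹.
17.19·exp(−k·t) = 11 → t = ln(17.19/11)/k = 18910 s = 5.254 h.

5.25 h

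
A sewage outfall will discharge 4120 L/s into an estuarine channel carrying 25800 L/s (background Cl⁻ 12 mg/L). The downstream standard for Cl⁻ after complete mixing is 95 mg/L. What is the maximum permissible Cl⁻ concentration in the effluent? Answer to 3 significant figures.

615 mg/L

At the limit, (Qr·Cr + Qe·Cₑ)/(Qr + Qe) = 95:
Cₑ = (29920·95 − 25800·12.00) / 4120 = 614.8 mg/L.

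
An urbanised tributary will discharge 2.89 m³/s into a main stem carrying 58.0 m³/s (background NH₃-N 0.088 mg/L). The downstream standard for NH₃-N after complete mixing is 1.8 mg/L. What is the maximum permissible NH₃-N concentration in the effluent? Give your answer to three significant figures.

At the limit, (Qr·Cr + Qe·Cₑ)/(Qr + Qe) = 1.8:
Cₑ = (60.89·1.8 − 58.00·0.08800) / 2.890 = 36.16 mg/L.

36.2 mg/L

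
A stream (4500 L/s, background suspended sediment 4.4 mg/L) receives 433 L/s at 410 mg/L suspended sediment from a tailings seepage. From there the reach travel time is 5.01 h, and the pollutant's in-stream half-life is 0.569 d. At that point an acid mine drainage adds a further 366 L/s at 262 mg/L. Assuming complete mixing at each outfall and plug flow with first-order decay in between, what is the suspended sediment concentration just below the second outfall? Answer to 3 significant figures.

After mixing, C = (4500·4.400 + 433.0·410.0) / 4933 = 197300/4933 = 40.00 mg/L; combined flow 4933 L/s.
Half-life 0.569 d → k = ln 2 / 0.569 = 1.218 d⁻¹.
Applying C = C₀e^(−kt): 40.00 × 0.7755 = 31.02 mg/L.
At the second outfall, C = (4933·31.02 + 366.0·262.0) / (4933 + 366.0) = 46.97 mg/L.

47.0 mg/L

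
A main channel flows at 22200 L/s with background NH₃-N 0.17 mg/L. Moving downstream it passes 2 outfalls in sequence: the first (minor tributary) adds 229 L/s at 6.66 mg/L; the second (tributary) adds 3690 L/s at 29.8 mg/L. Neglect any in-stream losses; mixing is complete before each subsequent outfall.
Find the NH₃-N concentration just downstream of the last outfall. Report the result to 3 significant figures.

4.41 mg/L

After outfall 1: Q = 22200 + 229.0 = 22430 L/s; C = (22200·0.1700 + 229.0·6.660)/22430 = 0.2363 mg/L.
After outfall 2: Q = 22430 + 3690 = 26120 L/s; C = (22430·0.2363 + 3690·29.80)/26120 = 4.413 mg/L.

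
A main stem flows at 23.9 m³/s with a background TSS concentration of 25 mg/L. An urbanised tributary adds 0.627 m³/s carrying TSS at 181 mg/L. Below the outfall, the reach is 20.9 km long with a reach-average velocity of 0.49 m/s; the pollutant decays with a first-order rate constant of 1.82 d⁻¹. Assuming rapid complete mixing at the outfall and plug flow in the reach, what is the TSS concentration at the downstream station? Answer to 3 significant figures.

Mixed concentration C = ΣQC/ΣQ = (23.90·25.00 + 0.6270·181.0) / 24.53 = 711.0/24.53 = 28.99 mg/L.
Travel time t = 20.9·1000 / 0.49 = 42650 s = 11.85 h.
After decay, C = 28.99 × e^(−kt) = 28.99 × 0.4072 = 11.80 mg/L.

11.8 mg/L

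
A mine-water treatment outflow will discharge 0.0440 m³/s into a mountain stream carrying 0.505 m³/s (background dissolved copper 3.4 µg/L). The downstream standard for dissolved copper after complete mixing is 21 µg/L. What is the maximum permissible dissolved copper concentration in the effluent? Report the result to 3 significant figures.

223 µg/L

At the limit, (Qr·Cr + Qe·Cₑ)/(Qr + Qe) = 21:
Cₑ = (0.5490·21 − 0.5050·3.400) / 0.04400 = 223.0 µg/L.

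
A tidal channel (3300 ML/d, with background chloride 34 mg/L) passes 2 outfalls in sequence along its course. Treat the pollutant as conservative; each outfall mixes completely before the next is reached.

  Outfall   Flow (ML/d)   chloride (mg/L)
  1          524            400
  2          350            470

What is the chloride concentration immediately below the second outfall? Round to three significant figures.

After outfall 1: Q = 3300 + 524.0 = 3824 ML/d; C = (3300·34.00 + 524.0·400.0)/3824 = 84.15 mg/L.
After outfall 2: Q = 3824 + 350.0 = 4174 ML/d; C = (3824·84.15 + 350.0·470.0)/4174 = 116.5 mg/L.

117 mg/L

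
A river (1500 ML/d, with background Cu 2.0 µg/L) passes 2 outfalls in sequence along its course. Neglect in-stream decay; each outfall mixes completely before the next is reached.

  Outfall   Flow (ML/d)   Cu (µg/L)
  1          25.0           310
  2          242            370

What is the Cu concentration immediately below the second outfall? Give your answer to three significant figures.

56.8 µg/L

Below outfall 1: Q → 1525 ML/d, C = (1500·2.000 + 25.00·310.0)/1525 = 7.049 µg/L.
Below outfall 2: Q → 1767 ML/d, C = (1525·7.049 + 242.0·370.0)/1767 = 56.76 µg/L.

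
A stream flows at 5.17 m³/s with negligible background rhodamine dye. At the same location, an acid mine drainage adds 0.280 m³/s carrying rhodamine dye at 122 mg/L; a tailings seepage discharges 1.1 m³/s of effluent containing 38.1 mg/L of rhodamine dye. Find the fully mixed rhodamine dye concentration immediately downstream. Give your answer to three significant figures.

Mixed concentration C = ΣQC/ΣQ = (5.170·0 + 0.2800·122.0 + 1.100·38.10) / 6.550 = 76.07/6.550 = 11.61 mg/L.

11.6 mg/L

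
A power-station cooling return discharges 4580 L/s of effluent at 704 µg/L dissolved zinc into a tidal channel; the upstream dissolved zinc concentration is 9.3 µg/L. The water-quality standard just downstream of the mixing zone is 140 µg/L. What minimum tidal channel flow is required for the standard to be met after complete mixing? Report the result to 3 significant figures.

Set C_mix = 140: (Q·9.300 + 4580·704.0) / (Q + 4580) = 140
→ Q = 4580·(704.0 − 140)/(140 − 9.300) = 19760 L/s.

19800 L/s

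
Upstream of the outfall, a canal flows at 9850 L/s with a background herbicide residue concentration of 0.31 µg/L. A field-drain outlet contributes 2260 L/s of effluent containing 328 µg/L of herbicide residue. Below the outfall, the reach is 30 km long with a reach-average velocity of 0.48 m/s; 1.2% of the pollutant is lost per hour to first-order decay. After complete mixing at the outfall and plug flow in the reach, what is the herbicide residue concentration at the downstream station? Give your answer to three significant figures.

Mass balance: C = (9850·0.3100 + 2260·328.0) / 12110 = 744300/12110 = 61.46 µg/L.
Travel time t = 30·1000 / 0.48 = 62500 s = 17.36 h.
1.2%/h lost → k = −ln(1 − 0.012) = 0.01207 h⁻¹.
After decay, C = 61.46 × e^(−kt) = 61.46 × 0.8109 = 49.84 µg/L.

49.8 µg/L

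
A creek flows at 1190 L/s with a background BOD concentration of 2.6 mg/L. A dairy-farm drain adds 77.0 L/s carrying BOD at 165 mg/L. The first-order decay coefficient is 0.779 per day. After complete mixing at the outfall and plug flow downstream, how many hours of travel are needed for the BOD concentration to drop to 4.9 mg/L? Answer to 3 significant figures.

28.8 h

Mass balance: C = (1190·2.600 + 77.00·165.0) / 1267 = 15800/1267 = 12.47 mg/L.
12.47·exp(−k·t) = 4.9 → t = ln(12.47/4.9)/k = 103600 s = 28.78 h.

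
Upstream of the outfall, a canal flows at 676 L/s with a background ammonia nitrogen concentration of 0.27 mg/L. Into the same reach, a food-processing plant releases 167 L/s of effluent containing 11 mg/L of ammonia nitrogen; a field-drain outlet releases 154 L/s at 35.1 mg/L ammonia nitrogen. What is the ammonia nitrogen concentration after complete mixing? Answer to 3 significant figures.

After mixing, C = (676.0·0.2700 + 167.0·11.00 + 154.0·35.10) / 997.0 = 7425/997.0 = 7.447 mg/L.

7.45 mg/L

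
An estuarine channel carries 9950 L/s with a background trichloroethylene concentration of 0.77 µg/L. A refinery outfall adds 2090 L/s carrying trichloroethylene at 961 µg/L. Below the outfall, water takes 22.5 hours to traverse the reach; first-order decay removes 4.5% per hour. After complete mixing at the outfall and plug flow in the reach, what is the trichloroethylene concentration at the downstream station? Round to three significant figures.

Conservation of mass: C = (9950·0.7700 + 2090·961.0) / 12040 = 2016000/12040 = 167.5 µg/L.
4.5%/h lost → k = −ln(1 − 0.045) = 0.04604 h⁻¹.
Decay over the reach: 167.5·exp(−kt) = 167.5·0.3549 = 59.43 µg/L.

59.4 µg/L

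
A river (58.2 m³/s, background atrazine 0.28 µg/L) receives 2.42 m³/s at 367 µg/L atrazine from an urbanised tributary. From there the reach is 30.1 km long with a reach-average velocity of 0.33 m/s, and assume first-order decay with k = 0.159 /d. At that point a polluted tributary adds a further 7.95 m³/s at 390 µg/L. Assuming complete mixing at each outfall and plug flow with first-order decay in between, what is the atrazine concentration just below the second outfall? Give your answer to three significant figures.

56.4 µg/L

Conservation of mass: C = (58.20·0.2800 + 2.420·367.0) / 60.62 = 904.4/60.62 = 14.92 µg/L; combined flow 60.62 m³/s.
Travel time t = 30.1·1000 / 0.33 = 91210 s = 25.34 h.
After decay, C = 14.92 × e^(−kt) = 14.92 × 0.8455 = 12.61 µg/L.
At the second outfall, C = (60.62·12.61 + 7.950·390.0) / (60.62 + 7.950) = 56.37 µg/L.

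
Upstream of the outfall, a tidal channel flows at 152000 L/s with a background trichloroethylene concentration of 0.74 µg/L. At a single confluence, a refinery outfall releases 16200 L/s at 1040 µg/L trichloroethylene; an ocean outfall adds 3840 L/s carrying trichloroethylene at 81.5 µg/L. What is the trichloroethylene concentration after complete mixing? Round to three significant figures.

100 µg/L

Flow-weighted average: C = (152000·0.7400 + 16200·1040 + 3840·81.50) / 172000 = 17270000/172000 = 100.4 µg/L.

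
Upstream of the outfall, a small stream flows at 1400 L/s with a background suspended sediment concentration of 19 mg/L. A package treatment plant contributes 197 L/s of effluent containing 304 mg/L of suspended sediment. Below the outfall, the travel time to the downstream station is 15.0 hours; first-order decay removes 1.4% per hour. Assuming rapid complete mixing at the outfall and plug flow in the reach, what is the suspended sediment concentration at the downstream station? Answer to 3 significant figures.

Mixed concentration C = ΣQC/ΣQ = (1400·19.00 + 197.0·304.0) / 1597 = 86490/1597 = 54.16 mg/L.
1.4%/h lost → k = −ln(1 − 0.014) = 0.01410 h⁻¹.
Applying C = C₀e^(−kt): 54.16 × 0.8094 = 43.83 mg/L.

43.8 mg/L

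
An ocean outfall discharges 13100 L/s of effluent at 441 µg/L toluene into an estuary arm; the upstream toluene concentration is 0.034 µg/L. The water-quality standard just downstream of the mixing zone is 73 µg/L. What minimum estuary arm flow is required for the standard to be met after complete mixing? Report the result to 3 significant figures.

Set C_mix = 73: (Q·0.03400 + 13100·441.0) / (Q + 13100) = 73
→ Q = 13100·(441.0 − 73)/(73 − 0.03400) = 66070 L/s.

66100 L/s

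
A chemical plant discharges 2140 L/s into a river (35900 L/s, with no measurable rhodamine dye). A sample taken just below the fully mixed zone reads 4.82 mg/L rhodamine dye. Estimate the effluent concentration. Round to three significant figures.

85.7 mg/L

Mass balance: 35900·0 + 2140·Cₑ = 38040·4.820
→ Cₑ = (38040·4.820 − 35900·0) / 2140 = 85.68 mg/L.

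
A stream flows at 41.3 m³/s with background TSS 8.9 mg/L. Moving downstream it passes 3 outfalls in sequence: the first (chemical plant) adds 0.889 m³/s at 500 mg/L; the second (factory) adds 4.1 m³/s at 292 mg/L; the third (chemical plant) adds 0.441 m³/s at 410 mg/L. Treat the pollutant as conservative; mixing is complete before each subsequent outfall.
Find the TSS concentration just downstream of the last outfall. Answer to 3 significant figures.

Outfall 1: combined Q = 42.19 m³/s; C = (41.30·8.900 + 0.8890·500.0)/42.19 = 19.25 mg/L.
Outfall 2: combined Q = 46.29 m³/s; C = (42.19·19.25 + 4.100·292.0)/46.29 = 43.41 mg/L.
Outfall 3: combined Q = 46.73 m³/s; C = (46.29·43.41 + 0.4410·410.0)/46.73 = 46.87 mg/L.

46.9 mg/L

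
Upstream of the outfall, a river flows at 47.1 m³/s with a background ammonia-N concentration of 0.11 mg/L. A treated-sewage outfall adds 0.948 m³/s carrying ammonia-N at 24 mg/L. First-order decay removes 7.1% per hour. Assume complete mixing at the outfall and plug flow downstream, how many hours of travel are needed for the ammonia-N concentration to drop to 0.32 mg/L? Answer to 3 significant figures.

8.11 h

Flow-weighted average: C = (47.10·0.1100 + 0.9480·24.00) / 48.05 = 27.93/48.05 = 0.5814 mg/L.
7.1%/h lost → k = −ln(1 − 0.071) = 0.07365 h⁻¹.
0.5814·exp(−k·t) = 0.32 → t = ln(0.5814/0.32)/k = 29180 s = 8.107 h.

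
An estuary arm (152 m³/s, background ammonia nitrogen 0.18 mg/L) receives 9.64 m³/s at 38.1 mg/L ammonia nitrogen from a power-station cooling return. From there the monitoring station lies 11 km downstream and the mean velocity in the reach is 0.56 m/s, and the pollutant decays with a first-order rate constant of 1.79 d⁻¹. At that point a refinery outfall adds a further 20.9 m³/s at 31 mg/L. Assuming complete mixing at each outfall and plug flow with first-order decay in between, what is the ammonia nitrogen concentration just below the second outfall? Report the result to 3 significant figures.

4.99 mg/L

Mixed concentration C = ΣQC/ΣQ = (152.0·0.1800 + 9.640·38.10) / 161.6 = 394.6/161.6 = 2.441 mg/L; combined flow 161.6 m³/s.
Travel time t = 11·1000 / 0.56 = 19640 s = 5.456 h.
After decay, C = 2.441 × e^(−kt) = 2.441 × 0.6657 = 1.625 mg/L.
At the second outfall, C = (161.6·1.625 + 20.90·31.00) / (161.6 + 20.90) = 4.989 mg/L.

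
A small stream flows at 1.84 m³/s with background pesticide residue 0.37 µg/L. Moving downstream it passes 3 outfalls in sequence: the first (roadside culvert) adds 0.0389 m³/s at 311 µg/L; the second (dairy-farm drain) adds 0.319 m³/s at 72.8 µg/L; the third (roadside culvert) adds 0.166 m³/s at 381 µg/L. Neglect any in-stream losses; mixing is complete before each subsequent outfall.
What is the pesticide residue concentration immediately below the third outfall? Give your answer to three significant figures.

After outfall 1: Q = 1.840 + 0.03890 = 1.879 m³/s; C = (1.840·0.3700 + 0.03890·311.0)/1.879 = 6.801 µg/L.
After outfall 2: Q = 1.879 + 0.3190 = 2.198 m³/s; C = (1.879·6.801 + 0.3190·72.80)/2.198 = 16.38 µg/L.
After outfall 3: Q = 2.198 + 0.1660 = 2.364 m³/s; C = (2.198·16.38 + 0.1660·381.0)/2.364 = 41.98 µg/L.

42.0 µg/L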